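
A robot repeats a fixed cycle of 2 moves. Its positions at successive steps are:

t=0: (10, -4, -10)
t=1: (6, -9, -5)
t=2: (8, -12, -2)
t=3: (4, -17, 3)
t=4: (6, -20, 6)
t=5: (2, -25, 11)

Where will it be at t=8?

(2, -36, 22)

The moves between consecutive positions are (-4, -5, +5), (+2, -3, +3), (-4, -5, +5), (+2, -3, +3), (-4, -5, +5); they repeat the 2-cycle [(-4, -5, +5), (+2, -3, +3)].
step 6: apply (+2, -3, +3) → (4, -28, 14)
step 7: apply (-4, -5, +5) → (0, -33, 19)
step 8: apply (+2, -3, +3) → (2, -36, 22)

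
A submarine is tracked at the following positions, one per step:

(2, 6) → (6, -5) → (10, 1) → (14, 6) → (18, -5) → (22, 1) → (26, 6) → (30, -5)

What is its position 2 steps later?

The first coordinate changes by +4 each step, so at step 9 it is 2 + 9·(4) = 38.
The second coordinate repeats the cycle [6, -5, 1] with period 3; step 9 mod 3 = 0, giving 6.

(38, 6)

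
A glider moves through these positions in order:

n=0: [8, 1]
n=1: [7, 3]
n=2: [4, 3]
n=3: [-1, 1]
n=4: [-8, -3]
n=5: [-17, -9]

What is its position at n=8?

[-56, -39]

Successive displacements: [-1, +2], [-3, +0], [-5, -2], [-7, -4], [-9, -6] — each changes by [-2, -2].
step 6: [-17, -9] + [-11, -8] → [-28, -17]
step 7: [-28, -17] + [-13, -10] → [-41, -27]
step 8: [-41, -27] + [-15, -12] → [-56, -39]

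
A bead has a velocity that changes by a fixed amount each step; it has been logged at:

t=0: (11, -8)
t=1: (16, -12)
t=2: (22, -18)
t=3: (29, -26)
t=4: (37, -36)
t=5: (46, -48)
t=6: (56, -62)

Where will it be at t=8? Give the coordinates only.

First differences are (+5, -4), (+6, -6), (+7, -8), (+8, -10), (+9, -12), (+10, -14); their common second difference is (+1, -2) (constant acceleration).
step 7: (56, -62) + (+11, -16) → (67, -78)
step 8: (67, -78) + (+12, -18) → (79, -96)

(79, -96)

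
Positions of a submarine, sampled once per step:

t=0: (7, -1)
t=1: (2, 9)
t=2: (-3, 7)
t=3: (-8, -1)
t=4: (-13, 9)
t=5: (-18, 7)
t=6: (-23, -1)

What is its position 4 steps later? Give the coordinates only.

(-43, 9)

The first coordinate changes by -5 each step, so at step 10 it is 7 + 10·(-5) = -43.
The second coordinate repeats the cycle [-1, 9, 7] with period 3; step 10 mod 3 = 1, giving 9.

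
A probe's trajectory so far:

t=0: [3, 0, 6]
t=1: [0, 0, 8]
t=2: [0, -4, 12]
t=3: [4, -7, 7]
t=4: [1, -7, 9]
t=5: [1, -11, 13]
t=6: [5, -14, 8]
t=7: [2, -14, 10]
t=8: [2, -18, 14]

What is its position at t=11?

The moves between consecutive positions are [-3, +0, +2], [+0, -4, +4], [+4, -3, -5], [-3, +0, +2], [+0, -4, +4], [+4, -3, -5], [-3, +0, +2], [+0, -4, +4]; they repeat the 3-cycle [[-3, +0, +2], [+0, -4, +4], [+4, -3, -5]].
step 9: apply [+4, -3, -5] → [6, -21, 9]
step 10: apply [-3, +0, +2] → [3, -21, 11]
step 11: apply [+0, -4, +4] → [3, -25, 15]

[3, -25, 15]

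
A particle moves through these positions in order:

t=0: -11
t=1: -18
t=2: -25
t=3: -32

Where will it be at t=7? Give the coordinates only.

-60

The position changes by -7 every step.
step 4: -32 − 7 → -39
step 5: -39 − 7 → -46
step 6: -46 − 7 → -53
step 7: -53 − 7 → -60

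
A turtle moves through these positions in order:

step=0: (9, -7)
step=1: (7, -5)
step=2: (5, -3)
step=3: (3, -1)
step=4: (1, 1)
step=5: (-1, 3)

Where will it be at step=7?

Each step adds (-2, +2) to the position.
step 6: (-1, 3) + (-2, +2) → (-3, 5)
step 7: (-3, 5) + (-2, +2) → (-5, 7)

(-5, 7)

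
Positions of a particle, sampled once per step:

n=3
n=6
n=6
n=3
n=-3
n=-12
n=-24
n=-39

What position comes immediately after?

n=-57

First differences are +3, +0, -3, -6, -9, -12, -15; their common second difference is -3 (constant acceleration).
step 8: -39 − 18 → n=-57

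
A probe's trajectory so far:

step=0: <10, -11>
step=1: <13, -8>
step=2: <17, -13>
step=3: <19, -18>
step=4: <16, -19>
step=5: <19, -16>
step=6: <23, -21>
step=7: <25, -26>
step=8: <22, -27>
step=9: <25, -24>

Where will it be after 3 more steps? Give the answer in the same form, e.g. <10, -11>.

<28, -35>

The moves between consecutive positions are <+3, +3>, <+4, -5>, <+2, -5>, <-3, -1>, <+3, +3>, <+4, -5>, <+2, -5>, <-3, -1>, <+3, +3>; they repeat the 4-cycle [<+3, +3>, <+4, -5>, <+2, -5>, <-3, -1>].
step 10: apply <+4, -5> → <29, -29>
step 11: apply <+2, -5> → <31, -34>
step 12: apply <-3, -1> → <28, -35>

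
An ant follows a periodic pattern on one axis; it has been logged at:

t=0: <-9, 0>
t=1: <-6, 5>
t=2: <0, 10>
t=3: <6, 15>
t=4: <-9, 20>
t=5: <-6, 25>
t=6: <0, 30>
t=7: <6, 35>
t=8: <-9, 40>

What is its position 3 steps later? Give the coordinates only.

<6, 55>

First: cycles through -9, -6, 0, 6 every 4 steps. Step 11 lands at position 3 of the cycle → 6.
Second: linear, +5 per step → 55 at step 11.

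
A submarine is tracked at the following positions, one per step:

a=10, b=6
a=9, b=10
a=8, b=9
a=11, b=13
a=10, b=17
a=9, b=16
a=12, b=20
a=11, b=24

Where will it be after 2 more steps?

Differencing gives (-1,+4), (-1,-1), (+3,+4), (-1,+4), (-1,-1), (+3,+4), (-1,+4). This is the pattern (-1,+4), (-1,-1), (+3,+4) repeated.
step 8: apply (-1,-1) → a=10, b=23
step 9: apply (+3,+4) → a=13, b=27

a=13, b=27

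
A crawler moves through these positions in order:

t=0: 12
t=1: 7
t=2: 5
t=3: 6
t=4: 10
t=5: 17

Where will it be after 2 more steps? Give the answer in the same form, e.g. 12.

40

Successive displacements: -5, -2, +1, +4, +7 — each changes by +3.
step 6: 17 + 10 → 27
step 7: 27 + 13 → 40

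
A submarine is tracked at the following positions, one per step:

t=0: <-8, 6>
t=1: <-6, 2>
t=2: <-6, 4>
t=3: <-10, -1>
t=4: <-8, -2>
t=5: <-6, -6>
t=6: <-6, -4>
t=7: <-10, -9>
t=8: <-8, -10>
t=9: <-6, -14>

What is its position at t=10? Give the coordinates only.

Differencing gives <+2, -4>, <+0, +2>, <-4, -5>, <+2, -1>, <+2, -4>, <+0, +2>, <-4, -5>, <+2, -1>, <+2, -4>. This is the pattern <+2, -4>, <+0, +2>, <-4, -5>, <+2, -1> repeated.
step 10: apply <+0, +2> → <-6, -12>

<-6, -12>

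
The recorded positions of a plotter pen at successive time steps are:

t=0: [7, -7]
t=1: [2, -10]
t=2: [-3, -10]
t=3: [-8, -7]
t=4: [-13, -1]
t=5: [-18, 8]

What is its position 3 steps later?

Successive displacements: [-5, -3], [-5, +0], [-5, +3], [-5, +6], [-5, +9] — each changes by [+0, +3].
step 6: [-18, 8] + [-5, +12] → [-23, 20]
step 7: [-23, 20] + [-5, +15] → [-28, 35]
step 8: [-28, 35] + [-5, +18] → [-33, 53]

[-33, 53]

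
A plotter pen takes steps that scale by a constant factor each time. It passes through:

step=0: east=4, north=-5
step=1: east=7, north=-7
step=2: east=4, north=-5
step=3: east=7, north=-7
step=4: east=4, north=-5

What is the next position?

Step-to-step displacements: (+3, -2), (-3, +2), (+3, -2), (-3, +2); each is -1× the previous.
step 5: east=4, north=-5 + (+3, -2) → east=7, north=-7

east=7, north=-7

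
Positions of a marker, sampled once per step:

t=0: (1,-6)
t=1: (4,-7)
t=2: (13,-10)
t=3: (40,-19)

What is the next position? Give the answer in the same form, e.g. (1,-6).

(121,-46)

The jumps are (+3,-1), (+9,-3), (+27,-9) — a geometric progression with ratio 3.
step 4: (40,-19) + (+81,-27) → (121,-46)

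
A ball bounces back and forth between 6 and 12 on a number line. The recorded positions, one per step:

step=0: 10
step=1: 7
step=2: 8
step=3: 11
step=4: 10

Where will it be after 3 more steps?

The value reflects between 6 and 12, moving 3 per step.
  step 5: 10 → 7
  step 6: 7 → 8
  step 7: 8 → 11

11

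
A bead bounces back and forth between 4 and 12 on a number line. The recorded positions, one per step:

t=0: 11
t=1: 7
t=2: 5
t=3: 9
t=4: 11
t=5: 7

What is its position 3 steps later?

The value travels 4 per step and bounces off the walls at 4 and 12.
  step 6: 7 → 5
  step 7: 5 → 9
  step 8: 9 → 11

11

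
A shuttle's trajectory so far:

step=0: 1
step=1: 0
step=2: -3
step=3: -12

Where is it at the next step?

-39

Consecutive displacements -1, -3, -9 scale by a factor of 3 each step.
step 4: -12 − 27 → -39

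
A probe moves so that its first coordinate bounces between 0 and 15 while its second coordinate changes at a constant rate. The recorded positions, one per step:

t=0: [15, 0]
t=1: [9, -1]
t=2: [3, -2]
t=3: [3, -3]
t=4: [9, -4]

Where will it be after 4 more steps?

[3, -8]

The first coordinate travels 6 per step and bounces off the walls at 0 and 15.
  step 5: 9 → 15
  step 6: 15 → 9
  step 7: 9 → 3
  step 8: 3 → 3
The second coordinate changes by -1 each step: at step 8 it is -8.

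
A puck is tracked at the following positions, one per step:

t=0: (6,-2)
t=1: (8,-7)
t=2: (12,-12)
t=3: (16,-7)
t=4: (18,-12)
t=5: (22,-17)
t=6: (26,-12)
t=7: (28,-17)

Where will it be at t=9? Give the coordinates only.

Step-to-step displacements: (+2,-5), (+4,-5), (+4,+5), (+2,-5), (+4,-5), (+4,+5), (+2,-5) — a repeating cycle of length 3.
step 8: apply (+4,-5) → (32,-22)
step 9: apply (+4,+5) → (36,-17)

(36,-17)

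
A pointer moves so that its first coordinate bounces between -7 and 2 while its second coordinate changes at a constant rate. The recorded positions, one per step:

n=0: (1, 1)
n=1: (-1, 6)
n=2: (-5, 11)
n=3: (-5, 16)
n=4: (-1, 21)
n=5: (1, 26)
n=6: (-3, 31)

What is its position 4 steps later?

The first coordinate reflects between -7 and 2, moving 4 per step.
  step 7: -3 → -7
  step 8: -7 → -3
  step 9: -3 → 1
  step 10: 1 → -1
The second coordinate changes by +5 each step: at step 10 it is 51.

(-1, 51)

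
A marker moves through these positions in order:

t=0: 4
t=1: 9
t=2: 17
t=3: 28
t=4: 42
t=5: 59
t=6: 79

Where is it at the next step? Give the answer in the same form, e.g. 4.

102

Successive displacements: +5, +8, +11, +14, +17, +20 — each changes by +3.
step 7: 79 + 23 → 102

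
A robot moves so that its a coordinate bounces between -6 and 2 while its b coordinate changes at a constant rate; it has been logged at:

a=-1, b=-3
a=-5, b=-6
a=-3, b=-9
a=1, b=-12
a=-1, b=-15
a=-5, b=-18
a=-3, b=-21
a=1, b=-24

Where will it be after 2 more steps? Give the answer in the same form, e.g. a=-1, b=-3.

The a coordinate reflects between -6 and 2, moving 4 per step.
  step 8: 1 → -1
  step 9: -1 → -5
The b coordinate changes by -3 each step: at step 9 it is -30.

a=-5, b=-30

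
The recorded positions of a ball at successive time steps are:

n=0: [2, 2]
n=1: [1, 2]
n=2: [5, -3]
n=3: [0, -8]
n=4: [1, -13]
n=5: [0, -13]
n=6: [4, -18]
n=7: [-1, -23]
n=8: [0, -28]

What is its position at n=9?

Differencing gives [-1, +0], [+4, -5], [-5, -5], [+1, -5], [-1, +0], [+4, -5], [-5, -5], [+1, -5]. This is the pattern [-1, +0], [+4, -5], [-5, -5], [+1, -5] repeated.
step 9: apply [-1, +0] → [-1, -28]

[-1, -28]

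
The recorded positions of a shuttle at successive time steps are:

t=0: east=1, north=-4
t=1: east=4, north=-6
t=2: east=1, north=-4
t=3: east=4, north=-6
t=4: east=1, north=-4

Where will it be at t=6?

east=1, north=-4

Consecutive displacements (+3,-2), (-3,+2), (+3,-2), (-3,+2) scale by a factor of -1 each step.
step 5: east=1, north=-4 + (+3,-2) → east=4, north=-6
step 6: east=4, north=-6 + (-3,+2) → east=1, north=-4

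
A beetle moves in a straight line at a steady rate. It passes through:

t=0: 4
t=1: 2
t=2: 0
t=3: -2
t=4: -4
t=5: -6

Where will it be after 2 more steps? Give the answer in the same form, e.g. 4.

The position changes by -2 every step.
step 6: -6 − 2 → -8
step 7: -8 − 2 → -10

-10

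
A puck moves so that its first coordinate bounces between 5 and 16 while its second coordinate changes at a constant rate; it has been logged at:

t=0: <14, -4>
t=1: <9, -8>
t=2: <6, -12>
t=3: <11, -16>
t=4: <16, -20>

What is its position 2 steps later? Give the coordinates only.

The first coordinate travels 5 per step and bounces off the walls at 5 and 16.
  step 5: 16 → 11
  step 6: 11 → 6
The second coordinate changes by -4 each step: at step 6 it is -28.

<6, -28>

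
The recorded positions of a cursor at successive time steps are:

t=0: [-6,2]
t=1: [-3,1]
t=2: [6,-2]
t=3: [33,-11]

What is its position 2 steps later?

Step-to-step displacements: [+3,-1], [+9,-3], [+27,-9]; each is 3× the previous.
step 4: [33,-11] + [+81,-27] → [114,-38]
step 5: [114,-38] + [+243,-81] → [357,-119]

[357,-119]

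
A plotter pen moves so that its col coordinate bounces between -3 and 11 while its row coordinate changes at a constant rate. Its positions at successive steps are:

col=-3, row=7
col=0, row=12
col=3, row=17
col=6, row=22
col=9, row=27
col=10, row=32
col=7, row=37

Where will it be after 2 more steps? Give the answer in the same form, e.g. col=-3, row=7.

col=1, row=47

The col coordinate travels 3 per step and bounces off the walls at -3 and 11.
  step 7: 7 → 4
  step 8: 4 → 1
The row coordinate changes by +5 each step: at step 8 it is 47.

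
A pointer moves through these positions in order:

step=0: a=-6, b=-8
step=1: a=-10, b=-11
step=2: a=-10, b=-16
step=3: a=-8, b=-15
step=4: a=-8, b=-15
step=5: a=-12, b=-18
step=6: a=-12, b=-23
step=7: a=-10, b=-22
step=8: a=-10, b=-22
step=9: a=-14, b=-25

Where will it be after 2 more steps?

a=-12, b=-29

Step-to-step displacements: (-4, -3), (+0, -5), (+2, +1), (+0, +0), (-4, -3), (+0, -5), (+2, +1), (+0, +0), (-4, -3) — a repeating cycle of length 4.
step 10: apply (+0, -5) → a=-14, b=-30
step 11: apply (+2, +1) → a=-12, b=-29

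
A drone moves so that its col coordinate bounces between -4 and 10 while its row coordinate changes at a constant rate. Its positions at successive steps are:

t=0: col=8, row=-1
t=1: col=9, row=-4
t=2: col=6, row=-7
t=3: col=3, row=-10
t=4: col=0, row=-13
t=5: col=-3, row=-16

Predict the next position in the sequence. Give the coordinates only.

col=-2, row=-19

The col coordinate reflects between -4 and 10, moving 3 per step.
  step 6: -3 → -2
The row coordinate changes by -3 each step: at step 6 it is -19.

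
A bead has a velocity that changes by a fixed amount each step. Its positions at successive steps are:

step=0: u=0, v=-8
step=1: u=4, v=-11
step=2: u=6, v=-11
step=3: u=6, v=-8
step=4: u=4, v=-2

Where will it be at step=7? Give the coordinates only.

Taking differences between consecutive positions: (+4, -3), (+2, +0), (+0, +3), (-2, +6). These grow by (-2, +3) each step.
step 5: u=4, v=-2 + (-4, +9) → u=0, v=7
step 6: u=0, v=7 + (-6, +12) → u=-6, v=19
step 7: u=-6, v=19 + (-8, +15) → u=-14, v=34

u=-14, v=34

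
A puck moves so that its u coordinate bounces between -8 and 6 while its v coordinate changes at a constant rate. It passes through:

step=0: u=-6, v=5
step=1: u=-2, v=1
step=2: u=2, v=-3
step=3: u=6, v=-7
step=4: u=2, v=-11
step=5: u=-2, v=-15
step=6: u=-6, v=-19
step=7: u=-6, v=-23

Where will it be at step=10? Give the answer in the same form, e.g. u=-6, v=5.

The u coordinate reflects between -8 and 6, moving 4 per step.
  step 8: -6 → -2
  step 9: -2 → 2
  step 10: 2 → 6
The v coordinate changes by -4 each step: at step 10 it is -35.

u=6, v=-35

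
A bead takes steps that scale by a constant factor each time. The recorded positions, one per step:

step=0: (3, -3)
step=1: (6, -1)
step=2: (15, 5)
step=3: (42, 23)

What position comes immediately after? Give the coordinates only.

Step-to-step displacements: (+3, +2), (+9, +6), (+27, +18); each is 3× the previous.
step 4: (42, 23) + (+81, +54) → (123, 77)

(123, 77)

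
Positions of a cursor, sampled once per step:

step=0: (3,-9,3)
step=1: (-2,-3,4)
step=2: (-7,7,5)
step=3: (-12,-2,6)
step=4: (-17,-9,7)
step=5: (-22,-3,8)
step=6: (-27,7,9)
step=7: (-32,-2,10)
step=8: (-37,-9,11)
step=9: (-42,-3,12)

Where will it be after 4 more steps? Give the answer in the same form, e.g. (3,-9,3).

(-62,-3,16)

First: linear, -5 per step → -62 at step 13.
Second: cycles through -9, -3, 7, -2 every 4 steps. Step 13 lands at position 1 of the cycle → -3.
Third: linear, +1 per step → 16 at step 13.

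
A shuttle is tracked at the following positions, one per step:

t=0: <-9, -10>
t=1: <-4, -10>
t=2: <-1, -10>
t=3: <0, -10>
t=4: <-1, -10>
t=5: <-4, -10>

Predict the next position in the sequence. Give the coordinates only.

Taking differences between consecutive positions: <+5, +0>, <+3, +0>, <+1, +0>, <-1, +0>, <-3, +0>. These grow by <-2, +0> each step.
step 6: <-4, -10> + <-5, +0> → <-9, -10>

<-9, -10>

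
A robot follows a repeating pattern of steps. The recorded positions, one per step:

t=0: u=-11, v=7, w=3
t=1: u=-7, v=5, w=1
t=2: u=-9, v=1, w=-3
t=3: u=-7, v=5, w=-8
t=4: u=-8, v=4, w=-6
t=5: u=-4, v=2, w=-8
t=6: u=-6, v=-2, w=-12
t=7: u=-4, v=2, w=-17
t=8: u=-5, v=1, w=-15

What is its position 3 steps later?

u=-1, v=-1, w=-26

Differencing gives (+4, -2, -2), (-2, -4, -4), (+2, +4, -5), (-1, -1, +2), (+4, -2, -2), (-2, -4, -4), (+2, +4, -5), (-1, -1, +2). This is the pattern (+4, -2, -2), (-2, -4, -4), (+2, +4, -5), (-1, -1, +2) repeated.
step 9: apply (+4, -2, -2) → u=-1, v=-1, w=-17
step 10: apply (-2, -4, -4) → u=-3, v=-5, w=-21
step 11: apply (+2, +4, -5) → u=-1, v=-1, w=-26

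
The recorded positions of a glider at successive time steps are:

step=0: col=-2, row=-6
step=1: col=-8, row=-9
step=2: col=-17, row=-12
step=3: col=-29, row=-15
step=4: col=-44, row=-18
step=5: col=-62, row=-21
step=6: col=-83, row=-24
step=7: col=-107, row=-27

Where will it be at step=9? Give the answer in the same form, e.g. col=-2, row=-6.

Taking differences between consecutive positions: (-6, -3), (-9, -3), (-12, -3), (-15, -3), (-18, -3), (-21, -3), (-24, -3). These grow by (-3, +0) each step.
step 8: col=-107, row=-27 + (-27, -3) → col=-134, row=-30
step 9: col=-134, row=-30 + (-30, -3) → col=-164, row=-33

col=-164, row=-33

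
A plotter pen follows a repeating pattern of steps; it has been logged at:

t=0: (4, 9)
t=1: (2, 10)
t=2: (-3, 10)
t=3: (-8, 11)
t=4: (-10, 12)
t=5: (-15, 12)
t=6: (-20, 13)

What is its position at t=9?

(-32, 15)

The moves between consecutive positions are (-2, +1), (-5, +0), (-5, +1), (-2, +1), (-5, +0), (-5, +1); they repeat the 3-cycle [(-2, +1), (-5, +0), (-5, +1)].
step 7: apply (-2, +1) → (-22, 14)
step 8: apply (-5, +0) → (-27, 14)
step 9: apply (-5, +1) → (-32, 15)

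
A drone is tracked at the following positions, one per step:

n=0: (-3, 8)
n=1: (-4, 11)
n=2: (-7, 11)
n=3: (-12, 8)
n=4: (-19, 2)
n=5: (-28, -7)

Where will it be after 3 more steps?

(-67, -52)

Successive displacements: (-1, +3), (-3, +0), (-5, -3), (-7, -6), (-9, -9) — each changes by (-2, -3).
step 6: (-28, -7) + (-11, -12) → (-39, -19)
step 7: (-39, -19) + (-13, -15) → (-52, -34)
step 8: (-52, -34) + (-15, -18) → (-67, -52)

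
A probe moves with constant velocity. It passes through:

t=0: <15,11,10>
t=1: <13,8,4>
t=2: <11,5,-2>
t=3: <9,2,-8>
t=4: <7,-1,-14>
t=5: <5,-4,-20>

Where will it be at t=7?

<1,-10,-32>

The position changes by <-2,-3,-6> every step.
step 6: <5,-4,-20> + <-2,-3,-6> → <3,-7,-26>
step 7: <3,-7,-26> + <-2,-3,-6> → <1,-10,-32>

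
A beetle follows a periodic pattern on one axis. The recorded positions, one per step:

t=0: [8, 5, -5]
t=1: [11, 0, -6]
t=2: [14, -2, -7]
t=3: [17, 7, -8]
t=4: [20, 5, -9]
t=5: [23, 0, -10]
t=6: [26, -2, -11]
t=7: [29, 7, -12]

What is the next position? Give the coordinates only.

First: linear, +3 per step → 32 at step 8.
Second: cycles through 5, 0, -2, 7 every 4 steps. Step 8 lands at position 0 of the cycle → 5.
Third: linear, -1 per step → -13 at step 8.

[32, 5, -13]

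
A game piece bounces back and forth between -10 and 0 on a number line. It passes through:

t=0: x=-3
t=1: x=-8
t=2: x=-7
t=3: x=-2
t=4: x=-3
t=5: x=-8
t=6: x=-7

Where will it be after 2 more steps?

The value travels 5 per step and bounces off the walls at -10 and 0.
  step 7: -7 → -2
  step 8: -2 → -3

x=-3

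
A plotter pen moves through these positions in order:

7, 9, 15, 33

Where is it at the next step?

Step-to-step displacements: +2, +6, +18; each is 3× the previous.
step 4: 33 + 54 → 87

87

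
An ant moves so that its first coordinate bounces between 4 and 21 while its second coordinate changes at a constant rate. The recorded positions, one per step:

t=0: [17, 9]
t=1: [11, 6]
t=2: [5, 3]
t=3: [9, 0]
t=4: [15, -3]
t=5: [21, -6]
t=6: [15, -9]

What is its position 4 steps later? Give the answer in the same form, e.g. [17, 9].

The first coordinate reflects between 4 and 21, moving 6 per step.
  step 7: 15 → 9
  step 8: 9 → 5
  step 9: 5 → 11
  step 10: 11 → 17
The second coordinate changes by -3 each step: at step 10 it is -21.

[17, -21]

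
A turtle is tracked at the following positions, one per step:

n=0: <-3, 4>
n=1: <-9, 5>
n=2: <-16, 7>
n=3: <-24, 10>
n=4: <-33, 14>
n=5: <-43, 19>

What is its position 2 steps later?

First differences are <-6, +1>, <-7, +2>, <-8, +3>, <-9, +4>, <-10, +5>; their common second difference is <-1, +1> (constant acceleration).
step 6: <-43, 19> + <-11, +6> → <-54, 25>
step 7: <-54, 25> + <-12, +7> → <-66, 32>

<-66, 32>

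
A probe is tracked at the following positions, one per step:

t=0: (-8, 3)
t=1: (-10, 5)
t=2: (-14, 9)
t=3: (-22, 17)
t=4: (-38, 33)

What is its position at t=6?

Step-to-step displacements: (-2, +2), (-4, +4), (-8, +8), (-16, +16); each is 2× the previous.
step 5: (-38, 33) + (-32, +32) → (-70, 65)
step 6: (-70, 65) + (-64, +64) → (-134, 129)

(-134, 129)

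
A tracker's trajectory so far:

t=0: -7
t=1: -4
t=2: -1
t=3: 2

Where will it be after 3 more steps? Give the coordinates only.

Each step adds +3 to the position.
step 4: 2 + 3 → 5
step 5: 5 + 3 → 8
step 6: 8 + 3 → 11

11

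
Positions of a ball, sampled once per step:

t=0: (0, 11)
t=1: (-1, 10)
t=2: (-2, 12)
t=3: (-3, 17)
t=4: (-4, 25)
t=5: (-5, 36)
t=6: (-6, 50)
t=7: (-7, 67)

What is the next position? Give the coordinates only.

Taking differences between consecutive positions: (-1, -1), (-1, +2), (-1, +5), (-1, +8), (-1, +11), (-1, +14), (-1, +17). These grow by (+0, +3) each step.
step 8: (-7, 67) + (-1, +20) → (-8, 87)

(-8, 87)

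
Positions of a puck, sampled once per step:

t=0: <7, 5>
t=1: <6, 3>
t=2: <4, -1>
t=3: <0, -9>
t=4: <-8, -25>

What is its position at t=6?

<-56, -121>

The jumps are <-1, -2>, <-2, -4>, <-4, -8>, <-8, -16> — a geometric progression with ratio 2.
step 5: <-8, -25> + <-16, -32> → <-24, -57>
step 6: <-24, -57> + <-32, -64> → <-56, -121>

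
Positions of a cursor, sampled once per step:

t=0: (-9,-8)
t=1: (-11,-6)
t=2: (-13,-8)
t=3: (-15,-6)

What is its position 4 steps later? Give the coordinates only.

First: linear, -2 per step → -23 at step 7.
Second: cycles through -8, -6 every 2 steps. Step 7 lands at position 1 of the cycle → -6.

(-23,-6)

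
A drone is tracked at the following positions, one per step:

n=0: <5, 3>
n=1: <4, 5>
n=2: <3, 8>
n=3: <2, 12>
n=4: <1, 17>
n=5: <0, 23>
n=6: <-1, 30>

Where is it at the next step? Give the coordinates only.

First differences are <-1, +2>, <-1, +3>, <-1, +4>, <-1, +5>, <-1, +6>, <-1, +7>; their common second difference is <+0, +1> (constant acceleration).
step 7: <-1, 30> + <-1, +8> → <-2, 38>

<-2, 38>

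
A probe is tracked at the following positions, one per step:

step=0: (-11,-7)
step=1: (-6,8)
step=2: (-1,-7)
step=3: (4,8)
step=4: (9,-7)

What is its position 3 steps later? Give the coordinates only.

(24,8)

First: linear, +5 per step → 24 at step 7.
Second: cycles through -7, 8 every 2 steps. Step 7 lands at position 1 of the cycle → 8.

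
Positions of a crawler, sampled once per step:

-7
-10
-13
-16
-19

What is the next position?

-22

Each step adds -3 to the position.
step 5: -19 − 3 → -22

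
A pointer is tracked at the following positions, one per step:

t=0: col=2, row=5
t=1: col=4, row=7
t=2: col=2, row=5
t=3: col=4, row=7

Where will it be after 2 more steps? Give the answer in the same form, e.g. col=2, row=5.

col=4, row=7

Consecutive displacements (+2, +2), (-2, -2), (+2, +2) scale by a factor of -1 each step.
step 4: col=4, row=7 + (-2, -2) → col=2, row=5
step 5: col=2, row=5 + (+2, +2) → col=4, row=7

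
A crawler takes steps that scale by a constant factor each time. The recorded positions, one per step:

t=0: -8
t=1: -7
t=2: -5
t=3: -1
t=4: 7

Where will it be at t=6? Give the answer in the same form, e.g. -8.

Consecutive displacements +1, +2, +4, +8 scale by a factor of 2 each step.
step 5: 7 + 16 → 23
step 6: 23 + 32 → 55

55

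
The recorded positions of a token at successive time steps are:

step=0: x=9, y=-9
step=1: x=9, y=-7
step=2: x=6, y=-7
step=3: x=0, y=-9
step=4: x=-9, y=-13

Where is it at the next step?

Successive displacements: (+0,+2), (-3,+0), (-6,-2), (-9,-4) — each changes by (-3,-2).
step 5: x=-9, y=-13 + (-12,-6) → x=-21, y=-19

x=-21, y=-19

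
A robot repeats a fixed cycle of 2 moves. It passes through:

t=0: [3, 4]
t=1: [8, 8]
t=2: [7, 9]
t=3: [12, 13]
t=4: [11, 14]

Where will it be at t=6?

[15, 19]

Step-to-step displacements: [+5, +4], [-1, +1], [+5, +4], [-1, +1] — a repeating cycle of length 2.
step 5: apply [+5, +4] → [16, 18]
step 6: apply [-1, +1] → [15, 19]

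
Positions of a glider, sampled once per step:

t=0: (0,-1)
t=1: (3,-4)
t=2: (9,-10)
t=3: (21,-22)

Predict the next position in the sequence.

(45,-46)

The jumps are (+3,-3), (+6,-6), (+12,-12) — a geometric progression with ratio 2.
step 4: (21,-22) + (+24,-24) → (45,-46)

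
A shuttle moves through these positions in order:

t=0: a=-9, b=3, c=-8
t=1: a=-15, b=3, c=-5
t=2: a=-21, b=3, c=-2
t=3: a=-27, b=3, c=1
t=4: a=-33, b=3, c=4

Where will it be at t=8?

The position changes by (-6, +0, +3) every step.
step 5: a=-33, b=3, c=4 + (-6, +0, +3) → a=-39, b=3, c=7
step 6: a=-39, b=3, c=7 + (-6, +0, +3) → a=-45, b=3, c=10
step 7: a=-45, b=3, c=10 + (-6, +0, +3) → a=-51, b=3, c=13
step 8: a=-51, b=3, c=13 + (-6, +0, +3) → a=-57, b=3, c=16

a=-57, b=3, c=16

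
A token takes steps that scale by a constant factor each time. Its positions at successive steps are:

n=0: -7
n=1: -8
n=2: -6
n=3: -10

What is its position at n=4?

-2

The jumps are -1, +2, -4 — a geometric progression with ratio -2.
step 4: -10 + 8 → -2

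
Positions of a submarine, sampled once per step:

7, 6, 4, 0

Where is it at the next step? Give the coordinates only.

Consecutive displacements -1, -2, -4 scale by a factor of 2 each step.
step 4: 0 − 8 → -8

-8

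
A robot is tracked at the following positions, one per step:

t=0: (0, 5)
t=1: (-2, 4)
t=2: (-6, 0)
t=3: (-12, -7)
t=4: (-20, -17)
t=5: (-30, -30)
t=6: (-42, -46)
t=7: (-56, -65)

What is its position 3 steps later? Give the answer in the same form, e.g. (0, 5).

(-110, -140)

First differences are (-2, -1), (-4, -4), (-6, -7), (-8, -10), (-10, -13), (-12, -16), (-14, -19); their common second difference is (-2, -3) (constant acceleration).
step 8: (-56, -65) + (-16, -22) → (-72, -87)
step 9: (-72, -87) + (-18, -25) → (-90, -112)
step 10: (-90, -112) + (-20, -28) → (-110, -140)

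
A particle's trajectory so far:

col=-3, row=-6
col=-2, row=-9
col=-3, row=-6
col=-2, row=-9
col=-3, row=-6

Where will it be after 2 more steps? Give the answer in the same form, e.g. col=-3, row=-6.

Step-to-step displacements: (+1, -3), (-1, +3), (+1, -3), (-1, +3); each is -1× the previous.
step 5: col=-3, row=-6 + (+1, -3) → col=-2, row=-9
step 6: col=-2, row=-9 + (-1, +3) → col=-3, row=-6

col=-3, row=-6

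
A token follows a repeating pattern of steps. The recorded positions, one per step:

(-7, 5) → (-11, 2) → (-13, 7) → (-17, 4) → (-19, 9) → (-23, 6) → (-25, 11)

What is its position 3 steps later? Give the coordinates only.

(-35, 10)

The moves between consecutive positions are (-4, -3), (-2, +5), (-4, -3), (-2, +5), (-4, -3), (-2, +5); they repeat the 2-cycle [(-4, -3), (-2, +5)].
step 7: apply (-4, -3) → (-29, 8)
step 8: apply (-2, +5) → (-31, 13)
step 9: apply (-4, -3) → (-35, 10)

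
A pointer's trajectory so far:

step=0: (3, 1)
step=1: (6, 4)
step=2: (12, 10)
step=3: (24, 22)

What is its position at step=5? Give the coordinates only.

Step-to-step displacements: (+3, +3), (+6, +6), (+12, +12); each is 2× the previous.
step 4: (24, 22) + (+24, +24) → (48, 46)
step 5: (48, 46) + (+48, +48) → (96, 94)

(96, 94)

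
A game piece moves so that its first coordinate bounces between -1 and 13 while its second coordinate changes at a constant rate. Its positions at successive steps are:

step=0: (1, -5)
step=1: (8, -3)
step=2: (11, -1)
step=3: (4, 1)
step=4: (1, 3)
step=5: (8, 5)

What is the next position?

The first coordinate reflects between -1 and 13, moving 7 per step.
  step 6: 8 → 11
The second coordinate changes by +2 each step: at step 6 it is 7.

(11, 7)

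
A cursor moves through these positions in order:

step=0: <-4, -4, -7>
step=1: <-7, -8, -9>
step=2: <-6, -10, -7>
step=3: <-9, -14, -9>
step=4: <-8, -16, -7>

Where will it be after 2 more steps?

<-10, -22, -7>

Differencing gives <-3, -4, -2>, <+1, -2, +2>, <-3, -4, -2>, <+1, -2, +2>. This is the pattern <-3, -4, -2>, <+1, -2, +2> repeated.
step 5: apply <-3, -4, -2> → <-11, -20, -9>
step 6: apply <+1, -2, +2> → <-10, -22, -7>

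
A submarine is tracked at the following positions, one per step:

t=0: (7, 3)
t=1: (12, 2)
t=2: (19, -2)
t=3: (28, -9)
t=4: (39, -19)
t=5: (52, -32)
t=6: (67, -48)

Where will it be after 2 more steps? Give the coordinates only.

(103, -89)

Successive displacements: (+5, -1), (+7, -4), (+9, -7), (+11, -10), (+13, -13), (+15, -16) — each changes by (+2, -3).
step 7: (67, -48) + (+17, -19) → (84, -67)
step 8: (84, -67) + (+19, -22) → (103, -89)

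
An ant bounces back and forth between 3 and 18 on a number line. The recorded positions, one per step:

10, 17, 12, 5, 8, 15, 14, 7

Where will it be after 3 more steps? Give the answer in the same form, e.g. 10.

The value reflects between 3 and 18, moving 7 per step.
  step 8: 7 → 6
  step 9: 6 → 13
  step 10: 13 → 16

16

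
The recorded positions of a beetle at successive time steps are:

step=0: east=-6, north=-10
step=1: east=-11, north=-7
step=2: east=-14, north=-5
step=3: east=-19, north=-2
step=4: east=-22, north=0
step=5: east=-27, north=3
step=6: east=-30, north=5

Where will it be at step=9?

east=-43, north=13

Differencing gives (-5,+3), (-3,+2), (-5,+3), (-3,+2), (-5,+3), (-3,+2). This is the pattern (-5,+3), (-3,+2) repeated.
step 7: apply (-5,+3) → east=-35, north=8
step 8: apply (-3,+2) → east=-38, north=10
step 9: apply (-5,+3) → east=-43, north=13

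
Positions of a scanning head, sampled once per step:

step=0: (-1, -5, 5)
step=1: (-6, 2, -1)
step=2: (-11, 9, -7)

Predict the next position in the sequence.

Constant displacement of (-5, +7, -6) per step.
step 3: (-11, 9, -7) + (-5, +7, -6) → (-16, 16, -13)

(-16, 16, -13)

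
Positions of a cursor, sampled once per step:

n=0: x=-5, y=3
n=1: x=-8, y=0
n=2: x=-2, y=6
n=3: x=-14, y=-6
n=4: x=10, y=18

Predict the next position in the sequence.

x=-38, y=-30

The jumps are (-3, -3), (+6, +6), (-12, -12), (+24, +24) — a geometric progression with ratio -2.
step 5: x=10, y=18 + (-48, -48) → x=-38, y=-30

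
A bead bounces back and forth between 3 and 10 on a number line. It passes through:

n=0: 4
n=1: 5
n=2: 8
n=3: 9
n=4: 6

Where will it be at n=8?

8

The value travels 3 per step and bounces off the walls at 3 and 10.
  step 5: 6 → 3
  step 6: 3 → 6
  step 7: 6 → 9
  step 8: 9 → 8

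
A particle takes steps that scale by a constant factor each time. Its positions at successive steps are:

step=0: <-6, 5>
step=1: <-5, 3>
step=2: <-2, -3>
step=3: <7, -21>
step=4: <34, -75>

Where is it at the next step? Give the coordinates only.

The jumps are <+1, -2>, <+3, -6>, <+9, -18>, <+27, -54> — a geometric progression with ratio 3.
step 5: <34, -75> + <+81, -162> → <115, -237>

<115, -237>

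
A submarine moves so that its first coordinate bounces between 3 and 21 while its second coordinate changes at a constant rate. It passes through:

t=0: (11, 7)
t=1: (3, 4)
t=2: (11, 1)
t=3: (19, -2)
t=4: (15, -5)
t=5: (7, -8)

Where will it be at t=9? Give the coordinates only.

The first coordinate reflects between 3 and 21, moving 8 per step.
  step 6: 7 → 7
  step 7: 7 → 15
  step 8: 15 → 19
  step 9: 19 → 11
The second coordinate changes by -3 each step: at step 9 it is -20.

(11, -20)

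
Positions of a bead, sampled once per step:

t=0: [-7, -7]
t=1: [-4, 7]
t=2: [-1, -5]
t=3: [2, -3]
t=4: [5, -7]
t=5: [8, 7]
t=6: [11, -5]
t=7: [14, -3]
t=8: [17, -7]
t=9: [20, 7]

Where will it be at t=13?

The first coordinate changes by +3 each step, so at step 13 it is -7 + 13·(3) = 32.
The second coordinate repeats the cycle [-7, 7, -5, -3] with period 4; step 13 mod 4 = 1, giving 7.

[32, 7]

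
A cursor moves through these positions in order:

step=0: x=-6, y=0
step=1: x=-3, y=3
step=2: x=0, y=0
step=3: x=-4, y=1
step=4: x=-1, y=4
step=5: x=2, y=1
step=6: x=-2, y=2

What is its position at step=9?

x=0, y=3

Differencing gives (+3, +3), (+3, -3), (-4, +1), (+3, +3), (+3, -3), (-4, +1). This is the pattern (+3, +3), (+3, -3), (-4, +1) repeated.
step 7: apply (+3, +3) → x=1, y=5
step 8: apply (+3, -3) → x=4, y=2
step 9: apply (-4, +1) → x=0, y=3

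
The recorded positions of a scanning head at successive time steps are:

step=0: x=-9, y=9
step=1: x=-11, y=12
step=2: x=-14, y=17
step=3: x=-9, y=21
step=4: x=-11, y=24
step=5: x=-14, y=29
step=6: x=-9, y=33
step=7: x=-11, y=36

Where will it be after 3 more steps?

x=-11, y=48

Step-to-step displacements: (-2, +3), (-3, +5), (+5, +4), (-2, +3), (-3, +5), (+5, +4), (-2, +3) — a repeating cycle of length 3.
step 8: apply (-3, +5) → x=-14, y=41
step 9: apply (+5, +4) → x=-9, y=45
step 10: apply (-2, +3) → x=-11, y=48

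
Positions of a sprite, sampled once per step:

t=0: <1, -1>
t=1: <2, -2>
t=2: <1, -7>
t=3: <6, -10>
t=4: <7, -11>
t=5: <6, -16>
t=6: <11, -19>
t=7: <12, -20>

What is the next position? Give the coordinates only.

<11, -25>

Step-to-step displacements: <+1, -1>, <-1, -5>, <+5, -3>, <+1, -1>, <-1, -5>, <+5, -3>, <+1, -1> — a repeating cycle of length 3.
step 8: apply <-1, -5> → <11, -25>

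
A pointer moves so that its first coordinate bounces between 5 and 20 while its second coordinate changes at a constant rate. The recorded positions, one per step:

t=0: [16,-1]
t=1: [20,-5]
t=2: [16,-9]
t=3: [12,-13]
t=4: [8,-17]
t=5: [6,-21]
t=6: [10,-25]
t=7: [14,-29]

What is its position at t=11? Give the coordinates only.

[10,-45]

The first coordinate reflects between 5 and 20, moving 4 per step.
  step 8: 14 → 18
  step 9: 18 → 18
  step 10: 18 → 14
  step 11: 14 → 10
The second coordinate changes by -4 each step: at step 11 it is -45.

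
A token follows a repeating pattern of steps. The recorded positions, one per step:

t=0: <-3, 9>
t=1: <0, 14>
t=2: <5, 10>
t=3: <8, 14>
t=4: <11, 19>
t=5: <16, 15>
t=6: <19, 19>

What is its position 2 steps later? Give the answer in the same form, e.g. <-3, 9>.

The moves between consecutive positions are <+3, +5>, <+5, -4>, <+3, +4>, <+3, +5>, <+5, -4>, <+3, +4>; they repeat the 3-cycle [<+3, +5>, <+5, -4>, <+3, +4>].
step 7: apply <+3, +5> → <22, 24>
step 8: apply <+5, -4> → <27, 20>

<27, 20>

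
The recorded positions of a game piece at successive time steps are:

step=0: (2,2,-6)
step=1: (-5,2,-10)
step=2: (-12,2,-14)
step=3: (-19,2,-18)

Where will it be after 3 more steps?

(-40,2,-30)

The position changes by (-7,+0,-4) every step.
step 4: (-19,2,-18) + (-7,+0,-4) → (-26,2,-22)
step 5: (-26,2,-22) + (-7,+0,-4) → (-33,2,-26)
step 6: (-33,2,-26) + (-7,+0,-4) → (-40,2,-30)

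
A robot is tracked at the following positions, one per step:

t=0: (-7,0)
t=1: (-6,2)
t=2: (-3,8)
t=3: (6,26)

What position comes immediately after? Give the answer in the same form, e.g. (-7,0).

(33,80)

Consecutive displacements (+1,+2), (+3,+6), (+9,+18) scale by a factor of 3 each step.
step 4: (6,26) + (+27,+54) → (33,80)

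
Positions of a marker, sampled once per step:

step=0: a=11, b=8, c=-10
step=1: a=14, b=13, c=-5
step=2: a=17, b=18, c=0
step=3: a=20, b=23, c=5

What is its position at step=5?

Each step adds (+3, +5, +5) to the position.
step 4: a=20, b=23, c=5 + (+3, +5, +5) → a=23, b=28, c=10
step 5: a=23, b=28, c=10 + (+3, +5, +5) → a=26, b=33, c=15

a=26, b=33, c=15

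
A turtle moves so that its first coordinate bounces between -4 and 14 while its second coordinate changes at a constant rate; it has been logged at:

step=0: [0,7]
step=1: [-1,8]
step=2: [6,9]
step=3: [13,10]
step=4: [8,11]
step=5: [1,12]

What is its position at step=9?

[9,16]

The first coordinate travels 7 per step and bounces off the walls at -4 and 14.
  step 6: 1 → -2
  step 7: -2 → 5
  step 8: 5 → 12
  step 9: 12 → 9
The second coordinate changes by +1 each step: at step 9 it is 16.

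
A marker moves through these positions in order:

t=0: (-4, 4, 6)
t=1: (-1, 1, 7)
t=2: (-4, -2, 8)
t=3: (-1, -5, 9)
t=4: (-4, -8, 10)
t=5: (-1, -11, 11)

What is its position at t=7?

The first coordinate repeats the cycle [-4, -1] with period 2; step 7 mod 2 = 1, giving -1.
The second coordinate changes by -3 each step, so at step 7 it is 4 + 7·(-3) = -17.
The third coordinate changes by +1 each step, so at step 7 it is 6 + 7·(1) = 13.

(-1, -17, 13)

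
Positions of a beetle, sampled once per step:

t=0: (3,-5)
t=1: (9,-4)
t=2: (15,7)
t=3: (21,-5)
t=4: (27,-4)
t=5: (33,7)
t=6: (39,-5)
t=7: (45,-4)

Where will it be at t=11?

First: linear, +6 per step → 69 at step 11.
Second: cycles through -5, -4, 7 every 3 steps. Step 11 lands at position 2 of the cycle → 7.

(69,7)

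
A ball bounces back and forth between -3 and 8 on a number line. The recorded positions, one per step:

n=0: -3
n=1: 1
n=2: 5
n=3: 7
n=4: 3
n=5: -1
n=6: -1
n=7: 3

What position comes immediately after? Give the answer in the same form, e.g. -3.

7

The value travels 4 per step and bounces off the walls at -3 and 8.
  step 8: 3 → 7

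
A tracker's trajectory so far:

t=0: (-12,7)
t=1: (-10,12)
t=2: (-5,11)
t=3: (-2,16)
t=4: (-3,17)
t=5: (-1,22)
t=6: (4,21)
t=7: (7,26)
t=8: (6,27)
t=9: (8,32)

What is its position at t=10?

The moves between consecutive positions are (+2,+5), (+5,-1), (+3,+5), (-1,+1), (+2,+5), (+5,-1), (+3,+5), (-1,+1), (+2,+5); they repeat the 4-cycle [(+2,+5), (+5,-1), (+3,+5), (-1,+1)].
step 10: apply (+5,-1) → (13,31)

(13,31)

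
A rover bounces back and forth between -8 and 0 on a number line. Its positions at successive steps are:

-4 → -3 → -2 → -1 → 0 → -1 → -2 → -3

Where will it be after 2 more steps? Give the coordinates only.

-5

The value travels 1 per step and bounces off the walls at -8 and 0.
  step 8: -3 → -4
  step 9: -4 → -5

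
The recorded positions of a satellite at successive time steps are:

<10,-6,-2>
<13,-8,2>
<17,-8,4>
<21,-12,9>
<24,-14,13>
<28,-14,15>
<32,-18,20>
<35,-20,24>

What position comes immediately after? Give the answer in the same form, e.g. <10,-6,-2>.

Differencing gives <+3,-2,+4>, <+4,+0,+2>, <+4,-4,+5>, <+3,-2,+4>, <+4,+0,+2>, <+4,-4,+5>, <+3,-2,+4>. This is the pattern <+3,-2,+4>, <+4,+0,+2>, <+4,-4,+5> repeated.
step 8: apply <+4,+0,+2> → <39,-20,26>

<39,-20,26>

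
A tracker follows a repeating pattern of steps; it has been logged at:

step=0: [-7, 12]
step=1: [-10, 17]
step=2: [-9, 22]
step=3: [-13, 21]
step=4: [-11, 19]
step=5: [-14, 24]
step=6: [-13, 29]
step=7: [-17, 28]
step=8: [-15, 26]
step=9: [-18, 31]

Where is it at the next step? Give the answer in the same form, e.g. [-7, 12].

[-17, 36]

Differencing gives [-3, +5], [+1, +5], [-4, -1], [+2, -2], [-3, +5], [+1, +5], [-4, -1], [+2, -2], [-3, +5]. This is the pattern [-3, +5], [+1, +5], [-4, -1], [+2, -2] repeated.
step 10: apply [+1, +5] → [-17, 36]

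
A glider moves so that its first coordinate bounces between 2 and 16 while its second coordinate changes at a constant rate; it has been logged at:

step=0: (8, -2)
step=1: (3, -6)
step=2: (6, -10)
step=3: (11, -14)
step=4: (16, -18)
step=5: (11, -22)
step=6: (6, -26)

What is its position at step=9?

The first coordinate travels 5 per step and bounces off the walls at 2 and 16.
  step 7: 6 → 3
  step 8: 3 → 8
  step 9: 8 → 13
The second coordinate changes by -4 each step: at step 9 it is -38.

(13, -38)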